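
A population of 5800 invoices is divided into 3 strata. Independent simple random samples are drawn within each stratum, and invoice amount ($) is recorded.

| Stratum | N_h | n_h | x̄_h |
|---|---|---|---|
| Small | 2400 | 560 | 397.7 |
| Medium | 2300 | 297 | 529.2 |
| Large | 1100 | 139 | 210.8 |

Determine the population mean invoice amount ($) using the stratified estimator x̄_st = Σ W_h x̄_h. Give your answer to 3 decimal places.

x̄_st ≈ 414.400

N = Σ N_h = 5800. Stratum weights W_h = N_h/N.
x̄_st = (2400·397.7 + 2300·529.2 + 1100·210.8) / 5800 = 414.40000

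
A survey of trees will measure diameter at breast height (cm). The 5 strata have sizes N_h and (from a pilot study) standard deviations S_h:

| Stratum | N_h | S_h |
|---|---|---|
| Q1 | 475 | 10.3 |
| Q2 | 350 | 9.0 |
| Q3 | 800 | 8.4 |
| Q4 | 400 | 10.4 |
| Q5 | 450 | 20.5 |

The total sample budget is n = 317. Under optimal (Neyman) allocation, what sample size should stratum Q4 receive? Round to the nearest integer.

Neyman allocation: n_h = n · N_h S_h / Σ N_i S_i, with n = 317.
  stratum Q1: N_h·S_h = 475·10.3 = 4892.50
  stratum Q2: N_h·S_h = 350·9.0 = 3150.00
  stratum Q3: N_h·S_h = 800·8.4 = 6720.00
  stratum Q4: N_h·S_h = 400·10.4 = 4160.00
  stratum Q5: N_h·S_h = 450·20.5 = 9225.00
Σ N_h S_h = 28147.50
n for stratum Q4 = 317·4160.00/28147.50 = 46.850 → 47

47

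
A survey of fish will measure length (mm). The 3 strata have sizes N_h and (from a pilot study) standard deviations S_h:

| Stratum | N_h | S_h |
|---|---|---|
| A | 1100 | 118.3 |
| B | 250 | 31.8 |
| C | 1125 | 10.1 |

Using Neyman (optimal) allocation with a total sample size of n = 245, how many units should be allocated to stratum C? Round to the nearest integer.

Neyman allocation: n_h = n · N_h S_h / Σ N_i S_i, with n = 245.
  stratum A: N_h·S_h = 1100·118.3 = 130130.00
  stratum B: N_h·S_h = 250·31.8 = 7950.00
  stratum C: N_h·S_h = 1125·10.1 = 11362.50
Σ N_h S_h = 149442.50
n for stratum C = 245·11362.50/149442.50 = 18.628 → 19

19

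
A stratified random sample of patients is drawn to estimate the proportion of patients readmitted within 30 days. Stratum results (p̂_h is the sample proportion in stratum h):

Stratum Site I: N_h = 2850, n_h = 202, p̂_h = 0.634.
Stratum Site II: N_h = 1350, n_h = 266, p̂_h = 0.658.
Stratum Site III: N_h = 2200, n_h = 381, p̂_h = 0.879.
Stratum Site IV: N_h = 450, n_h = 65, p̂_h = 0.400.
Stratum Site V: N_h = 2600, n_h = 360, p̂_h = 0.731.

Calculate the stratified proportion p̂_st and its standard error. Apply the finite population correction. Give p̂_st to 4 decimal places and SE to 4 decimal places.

N = 9450; stratum weights W_h = N_h/N.
p̂_st = Σ W_h p̂_h = (2850·0.634 + 1350·0.658 + 2200·0.879 + 450·0.400 + 2600·0.731)/9450 = 0.71001
V̂(p̂_st) = Σ W_h² (1 − n_h/N_h) p̂_h(1−p̂_h)/(n_h−1):
  stratum Site I: (2850/9450)²·(1 − 202/2850)·0.634·0.366/201 = 9.75604e-05
  stratum Site II: (1350/9450)²·(1 − 266/1350)·0.658·0.342/265 = 1.39157e-05
  stratum Site III: (2200/9450)²·(1 − 381/2200)·0.879·0.121/380 = 1.25425e-05
  stratum Site IV: (450/9450)²·(1 − 65/450)·0.400·0.600/64 = 7.27513e-06
  stratum Site V: (2600/9450)²·(1 − 360/2600)·0.731·0.269/359 = 3.57218e-05
V̂(p̂_st) = 0.000167015; SE = √V̂ = 0.0129234

p̂_st ≈ 0.7100, SE ≈ 0.0129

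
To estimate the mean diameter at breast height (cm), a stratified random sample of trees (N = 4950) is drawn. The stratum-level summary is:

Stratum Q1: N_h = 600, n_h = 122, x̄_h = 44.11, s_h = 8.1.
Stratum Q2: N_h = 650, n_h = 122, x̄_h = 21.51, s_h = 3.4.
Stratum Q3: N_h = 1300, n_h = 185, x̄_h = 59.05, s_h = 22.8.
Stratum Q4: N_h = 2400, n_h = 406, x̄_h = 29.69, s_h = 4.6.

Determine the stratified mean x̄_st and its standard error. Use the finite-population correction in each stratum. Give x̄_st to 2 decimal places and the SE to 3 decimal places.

x̄_st = Σ W_h x̄_h = (600·44.11 + 650·21.51 + 1300·59.05 + 2400·29.69)/4950 = 38.07444
V̂(x̄_st) = Σ W_h² (1 − n_h/N_h) s_h²/n_h, with W_h = N_h/N and N = 4950:
  stratum Q1: (600/4950)²·(1 − 122/600)·8.1²/122 = 0.00629476
  stratum Q2: (650/4950)²·(1 − 122/650)·3.4²/122 = 0.0013272
  stratum Q3: (1300/4950)²·(1 − 185/1300)·22.8²/185 = 0.166229
  stratum Q4: (2400/4950)²·(1 − 406/2400)·4.6²/406 = 0.0101792
V̂(x̄_st) = 0.18403
SE(x̄_st) = √0.18403 = 0.428987

x̄_st ≈ 38.07, SE ≈ 0.429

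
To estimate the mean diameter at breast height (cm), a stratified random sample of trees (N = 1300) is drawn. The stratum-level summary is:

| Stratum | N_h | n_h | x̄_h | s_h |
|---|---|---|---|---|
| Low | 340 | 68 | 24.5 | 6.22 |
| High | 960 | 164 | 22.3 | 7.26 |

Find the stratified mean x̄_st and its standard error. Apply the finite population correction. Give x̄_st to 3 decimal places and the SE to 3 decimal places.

x̄_st ≈ 22.875, SE ≈ 0.420

x̄_st = Σ W_h x̄_h = (340·24.5 + 960·22.3)/1300 = 22.87538
V̂(x̄_st) = Σ W_h² (1 − n_h/N_h) s_h²/n_h, with W_h = N_h/N and N = 1300:
  stratum Low: (340/1300)²·(1 − 68/340)·6.22²/68 = 0.0311339
  stratum High: (960/1300)²·(1 − 164/960)·7.26²/164 = 0.145321
V̂(x̄_st) = 0.176454
SE(x̄_st) = √0.176454 = 0.420065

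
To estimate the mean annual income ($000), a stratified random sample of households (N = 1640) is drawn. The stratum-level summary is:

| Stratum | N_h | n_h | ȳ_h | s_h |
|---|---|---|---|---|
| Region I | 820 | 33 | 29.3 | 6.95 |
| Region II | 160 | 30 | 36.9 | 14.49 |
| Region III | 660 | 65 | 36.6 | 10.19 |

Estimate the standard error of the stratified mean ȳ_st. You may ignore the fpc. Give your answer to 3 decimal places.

V̂(ȳ_st) = Σ W_h² s_h²/n_h, with W_h = N_h/N and N = 1640:
  stratum Region I: (820/1640)²·6.95²/33 = 0.365928
  stratum Region II: (160/1640)²·14.49²/30 = 0.0666143
  stratum Region III: (660/1640)²·10.19²/65 = 0.258723
V̂(ȳ_st) = 0.691265
SE(ȳ_st) = √0.691265 = 0.831424

SE(ȳ_st) ≈ 0.831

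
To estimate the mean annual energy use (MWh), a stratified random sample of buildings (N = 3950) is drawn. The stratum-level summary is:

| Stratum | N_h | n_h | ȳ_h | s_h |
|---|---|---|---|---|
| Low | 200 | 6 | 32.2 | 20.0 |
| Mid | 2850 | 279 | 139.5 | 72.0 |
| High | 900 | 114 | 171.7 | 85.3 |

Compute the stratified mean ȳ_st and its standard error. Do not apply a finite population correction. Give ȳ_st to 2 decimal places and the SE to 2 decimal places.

ȳ_st ≈ 141.40, SE ≈ 3.63

ȳ_st = Σ W_h ȳ_h = (200·32.2 + 2850·139.5 + 900·171.7)/3950 = 141.40380
V̂(ȳ_st) = Σ W_h² s_h²/n_h, with W_h = N_h/N and N = 3950:
  stratum Low: (200/3950)²·20.0²/6 = 0.170913
  stratum Mid: (2850/3950)²·72.0²/279 = 9.67289
  stratum High: (900/3950)²·85.3²/114 = 3.31348
V̂(ȳ_st) = 13.1573
SE(ȳ_st) = √13.1573 = 3.6273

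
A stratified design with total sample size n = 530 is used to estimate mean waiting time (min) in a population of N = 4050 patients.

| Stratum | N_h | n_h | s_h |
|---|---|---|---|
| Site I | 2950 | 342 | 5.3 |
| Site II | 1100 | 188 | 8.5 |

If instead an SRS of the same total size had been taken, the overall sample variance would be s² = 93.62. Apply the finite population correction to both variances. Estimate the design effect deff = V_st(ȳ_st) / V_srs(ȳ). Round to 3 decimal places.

deff ≈ 0.404

V̂(ȳ_st) = Σ W_h² (1 − n_h/N_h) s_h²/n_h, with W_h = N_h/N and N = 4050:
  stratum Site I: (2950/4050)²·(1 − 342/2950)·5.3²/342 = 0.0385252
  stratum Site II: (1100/4050)²·(1 − 188/1100)·8.5²/188 = 0.0235048
V_st = 0.0620301
V_srs = (1 − 530/4050)·93.62/530 = 0.153525
deff = V_st / V_srs = 0.0620301/0.153525 = 0.4040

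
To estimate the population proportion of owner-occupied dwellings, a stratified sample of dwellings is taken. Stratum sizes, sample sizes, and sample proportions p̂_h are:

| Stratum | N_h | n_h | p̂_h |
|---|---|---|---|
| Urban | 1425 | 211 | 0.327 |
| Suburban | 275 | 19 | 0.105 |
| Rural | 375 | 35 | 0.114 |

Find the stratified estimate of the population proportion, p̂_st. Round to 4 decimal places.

p̂_st ≈ 0.2591

N = 2075; stratum weights W_h = N_h/N.
p̂_st = Σ W_h p̂_h = (1425·0.327 + 275·0.105 + 375·0.114)/2075 = 0.25908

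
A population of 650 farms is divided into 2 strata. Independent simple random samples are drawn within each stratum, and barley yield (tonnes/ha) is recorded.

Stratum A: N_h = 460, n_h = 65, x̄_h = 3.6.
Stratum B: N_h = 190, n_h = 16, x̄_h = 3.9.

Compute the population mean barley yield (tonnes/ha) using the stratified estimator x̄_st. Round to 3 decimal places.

N = Σ N_h = 650. Stratum weights W_h = N_h/N.
x̄_st = (460·3.6 + 190·3.9) / 650 = 3.68769

x̄_st ≈ 3.688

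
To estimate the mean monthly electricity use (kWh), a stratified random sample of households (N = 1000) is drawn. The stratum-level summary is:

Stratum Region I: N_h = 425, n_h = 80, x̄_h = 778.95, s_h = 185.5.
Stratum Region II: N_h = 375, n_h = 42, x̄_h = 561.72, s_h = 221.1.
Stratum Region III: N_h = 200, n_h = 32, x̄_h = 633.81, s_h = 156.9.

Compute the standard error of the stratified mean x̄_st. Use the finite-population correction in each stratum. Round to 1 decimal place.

V̂(x̄_st) = Σ W_h² (1 − n_h/N_h) s_h²/n_h, with W_h = N_h/N and N = 1000:
  stratum Region I: (425/1000)²·(1 − 80/425)·185.5²/80 = 63.0675
  stratum Region II: (375/1000)²·(1 − 42/375)·221.1²/42 = 145.346
  stratum Region III: (200/1000)²·(1 − 32/200)·156.9²/32 = 25.8485
V̂(x̄_st) = 234.262
SE(x̄_st) = √234.262 = 15.3056

SE(x̄_st) ≈ 15.3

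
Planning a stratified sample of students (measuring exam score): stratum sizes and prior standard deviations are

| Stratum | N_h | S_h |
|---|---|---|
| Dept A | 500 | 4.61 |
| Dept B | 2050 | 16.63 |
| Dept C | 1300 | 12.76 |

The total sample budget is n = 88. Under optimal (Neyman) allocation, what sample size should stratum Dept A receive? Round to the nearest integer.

Neyman allocation: n_h = n · N_h S_h / Σ N_i S_i, with n = 88.
  stratum Dept A: N_h·S_h = 500·4.61 = 2305.00
  stratum Dept B: N_h·S_h = 2050·16.63 = 34091.50
  stratum Dept C: N_h·S_h = 1300·12.76 = 16588.00
Σ N_h S_h = 52984.50
n for stratum Dept A = 88·2305.00/52984.50 = 3.828 → 4

4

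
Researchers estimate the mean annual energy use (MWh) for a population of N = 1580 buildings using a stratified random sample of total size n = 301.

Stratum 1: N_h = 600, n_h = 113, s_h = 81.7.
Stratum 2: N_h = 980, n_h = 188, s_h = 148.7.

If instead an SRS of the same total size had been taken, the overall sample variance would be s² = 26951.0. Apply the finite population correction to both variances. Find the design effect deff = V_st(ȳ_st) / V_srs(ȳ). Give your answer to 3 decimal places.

deff ≈ 0.600

V̂(ȳ_st) = Σ W_h² (1 − n_h/N_h) s_h²/n_h, with W_h = N_h/N and N = 1580:
  stratum 1: (600/1580)²·(1 − 113/600)·81.7²/113 = 6.91404
  stratum 2: (980/1580)²·(1 − 188/980)·148.7²/188 = 36.568
V_st = 43.482
V_srs = (1 − 301/1580)·26951.0/301 = 72.4806
deff = V_st / V_srs = 43.482/72.4806 = 0.5999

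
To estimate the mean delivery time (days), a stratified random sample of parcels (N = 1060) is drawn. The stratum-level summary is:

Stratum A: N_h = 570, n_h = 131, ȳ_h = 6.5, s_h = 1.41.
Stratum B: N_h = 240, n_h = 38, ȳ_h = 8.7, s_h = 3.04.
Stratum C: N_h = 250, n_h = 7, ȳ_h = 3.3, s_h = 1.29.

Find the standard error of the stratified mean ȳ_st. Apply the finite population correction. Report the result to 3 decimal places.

V̂(ȳ_st) = Σ W_h² (1 − n_h/N_h) s_h²/n_h, with W_h = N_h/N and N = 1060:
  stratum A: (570/1060)²·(1 − 131/570)·1.41²/131 = 0.00337983
  stratum B: (240/1060)²·(1 − 38/240)·3.04²/38 = 0.0104934
  stratum C: (250/1060)²·(1 − 7/250)·1.29²/7 = 0.0128533
V̂(ȳ_st) = 0.0267265
SE(ȳ_st) = √0.0267265 = 0.163482

SE(ȳ_st) ≈ 0.163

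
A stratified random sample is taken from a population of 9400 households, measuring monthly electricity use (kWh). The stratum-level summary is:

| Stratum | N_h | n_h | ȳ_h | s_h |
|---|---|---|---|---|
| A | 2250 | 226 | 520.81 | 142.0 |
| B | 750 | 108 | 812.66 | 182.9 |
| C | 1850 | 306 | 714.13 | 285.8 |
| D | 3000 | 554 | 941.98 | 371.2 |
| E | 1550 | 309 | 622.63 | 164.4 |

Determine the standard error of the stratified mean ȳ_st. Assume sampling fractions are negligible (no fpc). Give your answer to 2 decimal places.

SE(ȳ_st) ≈ 6.72

V̂(ȳ_st) = Σ W_h² s_h²/n_h, with W_h = N_h/N and N = 9400:
  stratum A: (2250/9400)²·142.0²/226 = 5.11184
  stratum B: (750/9400)²·182.9²/108 = 1.97183
  stratum C: (1850/9400)²·285.8²/306 = 10.3393
  stratum D: (3000/9400)²·371.2²/554 = 25.3334
  stratum E: (1550/9400)²·164.4²/309 = 2.37822
V̂(ȳ_st) = 45.1346
SE(ȳ_st) = √45.1346 = 6.71823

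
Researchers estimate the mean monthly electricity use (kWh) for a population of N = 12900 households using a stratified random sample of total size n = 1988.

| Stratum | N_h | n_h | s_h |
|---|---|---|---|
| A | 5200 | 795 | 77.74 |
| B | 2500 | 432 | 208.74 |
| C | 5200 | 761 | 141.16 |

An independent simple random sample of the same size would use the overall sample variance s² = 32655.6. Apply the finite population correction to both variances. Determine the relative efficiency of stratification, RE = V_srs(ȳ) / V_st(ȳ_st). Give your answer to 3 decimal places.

RE ≈ 1.779

V̂(ȳ_st) = Σ W_h² (1 − n_h/N_h) s_h²/n_h, with W_h = N_h/N and N = 12900:
  stratum A: (5200/12900)²·(1 − 795/5200)·77.74²/795 = 1.04639
  stratum B: (2500/12900)²·(1 − 432/2500)·208.74²/432 = 3.13357
  stratum C: (5200/12900)²·(1 − 761/5200)·141.16²/761 = 3.63202
V_st = 7.81197
V_srs = (1 − 1988/12900)·32655.6/1988 = 13.8949
Relative efficiency = V_srs / V_st = 13.8949/7.81197 = 1.7787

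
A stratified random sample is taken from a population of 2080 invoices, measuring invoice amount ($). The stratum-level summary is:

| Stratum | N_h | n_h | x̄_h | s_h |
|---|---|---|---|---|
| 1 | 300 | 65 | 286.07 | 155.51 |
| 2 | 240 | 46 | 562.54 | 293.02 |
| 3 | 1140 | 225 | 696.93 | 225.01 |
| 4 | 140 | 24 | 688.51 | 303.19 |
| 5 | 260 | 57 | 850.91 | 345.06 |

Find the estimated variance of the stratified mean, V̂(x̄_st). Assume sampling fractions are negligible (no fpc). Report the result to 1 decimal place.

V̂(x̄_st) = Σ W_h² s_h²/n_h, with W_h = N_h/N and N = 2080:
  stratum 1: (300/2080)²·155.51²/65 = 7.73961
  stratum 2: (240/2080)²·293.02²/46 = 24.8503
  stratum 3: (1140/2080)²·225.01²/225 = 67.5934
  stratum 4: (140/2080)²·303.19²/24 = 17.3519
  stratum 5: (260/2080)²·345.06²/57 = 32.6388
V̂(x̄_st) = 150.174

V̂(x̄_st) ≈ 150.2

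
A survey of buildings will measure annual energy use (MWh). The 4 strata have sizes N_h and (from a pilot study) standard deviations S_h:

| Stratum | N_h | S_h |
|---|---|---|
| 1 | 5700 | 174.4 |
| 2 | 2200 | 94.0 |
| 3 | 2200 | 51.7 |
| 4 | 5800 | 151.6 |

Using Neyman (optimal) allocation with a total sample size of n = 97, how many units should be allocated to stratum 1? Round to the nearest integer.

44

Neyman allocation: n_h = n · N_h S_h / Σ N_i S_i, with n = 97.
  stratum 1: N_h·S_h = 5700·174.4 = 994080.00
  stratum 2: N_h·S_h = 2200·94.0 = 206800.00
  stratum 3: N_h·S_h = 2200·51.7 = 113740.00
  stratum 4: N_h·S_h = 5800·151.6 = 879280.00
Σ N_h S_h = 2193900.00
n for stratum 1 = 97·994080.00/2193900.00 = 43.952 → 44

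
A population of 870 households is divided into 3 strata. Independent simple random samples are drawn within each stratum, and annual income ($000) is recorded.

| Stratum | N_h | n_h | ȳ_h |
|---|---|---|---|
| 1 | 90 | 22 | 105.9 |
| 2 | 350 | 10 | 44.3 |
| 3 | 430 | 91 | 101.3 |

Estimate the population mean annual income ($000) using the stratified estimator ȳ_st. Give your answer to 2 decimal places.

ȳ_st ≈ 78.84

N = Σ N_h = 870. Stratum weights W_h = N_h/N.
ȳ_st = (90·105.9 + 350·44.3 + 430·101.3) / 870 = 78.8448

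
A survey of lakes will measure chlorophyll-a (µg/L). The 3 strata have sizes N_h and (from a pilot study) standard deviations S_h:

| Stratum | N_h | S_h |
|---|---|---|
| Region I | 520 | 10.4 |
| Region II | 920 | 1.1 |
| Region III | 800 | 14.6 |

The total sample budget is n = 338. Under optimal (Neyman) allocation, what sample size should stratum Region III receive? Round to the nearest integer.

218

Neyman allocation: n_h = n · N_h S_h / Σ N_i S_i, with n = 338.
  stratum Region I: N_h·S_h = 520·10.4 = 5408.00
  stratum Region II: N_h·S_h = 920·1.1 = 1012.00
  stratum Region III: N_h·S_h = 800·14.6 = 11680.00
Σ N_h S_h = 18100.00
n for stratum Region III = 338·11680.00/18100.00 = 218.113 → 218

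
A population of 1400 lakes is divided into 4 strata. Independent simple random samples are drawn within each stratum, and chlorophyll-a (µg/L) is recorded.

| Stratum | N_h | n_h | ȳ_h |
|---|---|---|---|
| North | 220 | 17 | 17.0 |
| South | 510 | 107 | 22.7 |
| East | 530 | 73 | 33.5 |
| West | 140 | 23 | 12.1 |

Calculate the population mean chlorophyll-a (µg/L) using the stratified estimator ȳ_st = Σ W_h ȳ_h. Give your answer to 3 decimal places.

ȳ_st ≈ 24.833

N = Σ N_h = 1400. Stratum weights W_h = N_h/N.
ȳ_st = (220·17.0 + 510·22.7 + 530·33.5 + 140·12.1) / 1400 = 24.83286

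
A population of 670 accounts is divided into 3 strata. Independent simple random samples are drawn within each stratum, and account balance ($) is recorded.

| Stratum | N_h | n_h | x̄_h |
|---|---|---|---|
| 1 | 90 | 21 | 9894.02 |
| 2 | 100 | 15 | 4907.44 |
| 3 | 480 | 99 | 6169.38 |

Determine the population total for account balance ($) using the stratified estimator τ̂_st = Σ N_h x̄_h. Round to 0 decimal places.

τ̂_st = Σ N_h x̄_h = 90·9894.02 + 100·4907.44 + 480·6169.38 = 4342508

τ̂_st ≈ 4342508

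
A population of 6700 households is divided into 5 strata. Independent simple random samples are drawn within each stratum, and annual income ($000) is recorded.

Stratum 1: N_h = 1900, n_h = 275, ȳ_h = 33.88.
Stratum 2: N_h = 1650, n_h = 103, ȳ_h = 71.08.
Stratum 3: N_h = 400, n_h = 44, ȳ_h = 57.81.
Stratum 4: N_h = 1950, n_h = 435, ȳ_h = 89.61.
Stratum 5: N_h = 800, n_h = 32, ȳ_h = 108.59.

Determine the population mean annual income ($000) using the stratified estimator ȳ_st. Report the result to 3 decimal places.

N = Σ N_h = 6700. Stratum weights W_h = N_h/N.
ȳ_st = (1900·33.88 + 1650·71.08 + 400·57.81 + 1950·89.61 + 800·108.59) / 6700 = 69.61037

ȳ_st ≈ 69.610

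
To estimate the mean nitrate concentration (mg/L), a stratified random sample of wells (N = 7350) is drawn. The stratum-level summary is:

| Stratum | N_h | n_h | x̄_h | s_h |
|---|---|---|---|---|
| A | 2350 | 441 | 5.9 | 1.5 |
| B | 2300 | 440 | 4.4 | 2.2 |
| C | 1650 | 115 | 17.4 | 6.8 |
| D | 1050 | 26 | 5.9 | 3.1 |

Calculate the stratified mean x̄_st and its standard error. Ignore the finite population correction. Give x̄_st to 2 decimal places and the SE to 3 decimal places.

x̄_st = Σ W_h x̄_h = (2350·5.9 + 2300·4.4 + 1650·17.4 + 1050·5.9)/7350 = 8.01224
V̂(x̄_st) = Σ W_h² s_h²/n_h, with W_h = N_h/N and N = 7350:
  stratum A: (2350/7350)²·1.5²/441 = 0.000521561
  stratum B: (2300/7350)²·2.2²/440 = 0.00107714
  stratum C: (1650/7350)²·6.8²/115 = 0.0202634
  stratum D: (1050/7350)²·3.1²/26 = 0.00754317
V̂(x̄_st) = 0.0294053
SE(x̄_st) = √0.0294053 = 0.17148

x̄_st ≈ 8.01, SE ≈ 0.171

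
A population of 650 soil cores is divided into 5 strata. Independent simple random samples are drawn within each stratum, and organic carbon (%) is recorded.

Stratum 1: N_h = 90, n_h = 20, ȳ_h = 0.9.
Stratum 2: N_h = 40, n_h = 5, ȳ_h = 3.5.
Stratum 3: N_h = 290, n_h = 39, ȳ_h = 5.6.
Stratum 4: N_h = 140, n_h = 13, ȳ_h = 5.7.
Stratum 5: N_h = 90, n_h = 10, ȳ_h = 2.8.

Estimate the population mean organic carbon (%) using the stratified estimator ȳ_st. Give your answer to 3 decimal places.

N = Σ N_h = 650. Stratum weights W_h = N_h/N.
ȳ_st = (90·0.9 + 40·3.5 + 290·5.6 + 140·5.7 + 90·2.8) / 650 = 4.45385

ȳ_st ≈ 4.454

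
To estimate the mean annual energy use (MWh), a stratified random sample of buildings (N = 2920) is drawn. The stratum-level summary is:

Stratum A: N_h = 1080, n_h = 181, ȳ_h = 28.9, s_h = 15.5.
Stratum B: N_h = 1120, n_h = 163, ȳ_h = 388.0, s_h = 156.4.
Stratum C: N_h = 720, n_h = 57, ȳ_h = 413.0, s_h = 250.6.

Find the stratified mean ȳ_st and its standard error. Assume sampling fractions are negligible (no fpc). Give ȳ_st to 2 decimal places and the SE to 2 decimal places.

ȳ_st = Σ W_h ȳ_h = (1080·28.9 + 1120·388.0 + 720·413.0)/2920 = 261.34658
V̂(ȳ_st) = Σ W_h² s_h²/n_h, with W_h = N_h/N and N = 2920:
  stratum A: (1080/2920)²·15.5²/181 = 0.181579
  stratum B: (1120/2920)²·156.4²/163 = 22.0778
  stratum C: (720/2920)²·250.6²/57 = 66.9864
V̂(ȳ_st) = 89.2458
SE(ȳ_st) = √89.2458 = 9.447

ȳ_st ≈ 261.35, SE ≈ 9.45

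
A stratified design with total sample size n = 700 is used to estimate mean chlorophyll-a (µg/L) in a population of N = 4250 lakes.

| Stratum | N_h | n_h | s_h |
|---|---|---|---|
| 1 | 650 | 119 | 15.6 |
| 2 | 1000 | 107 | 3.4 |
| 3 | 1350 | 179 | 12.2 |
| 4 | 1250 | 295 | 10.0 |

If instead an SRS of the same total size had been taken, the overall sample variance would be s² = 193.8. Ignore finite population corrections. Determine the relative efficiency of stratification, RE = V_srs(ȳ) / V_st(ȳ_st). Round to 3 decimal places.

RE ≈ 1.657

V̂(ȳ_st) = Σ W_h² s_h²/n_h, with W_h = N_h/N and N = 4250:
  stratum 1: (650/4250)²·15.6²/119 = 0.0478356
  stratum 2: (1000/4250)²·3.4²/107 = 0.00598131
  stratum 3: (1350/4250)²·12.2²/179 = 0.0838989
  stratum 4: (1250/4250)²·10.0²/295 = 0.0293238
V_st = 0.16704
V_srs = s²/n = 193.8/700 = 0.276857
Relative efficiency = V_srs / V_st = 0.276857/0.16704 = 1.6574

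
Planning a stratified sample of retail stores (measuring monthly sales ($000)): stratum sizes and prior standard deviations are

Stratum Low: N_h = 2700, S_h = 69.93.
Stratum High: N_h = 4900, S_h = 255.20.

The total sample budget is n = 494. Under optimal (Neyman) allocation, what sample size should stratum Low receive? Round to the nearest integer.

Neyman allocation: n_h = n · N_h S_h / Σ N_i S_i, with n = 494.
  stratum Low: N_h·S_h = 2700·69.93 = 188811.00
  stratum High: N_h·S_h = 4900·255.20 = 1250480.00
Σ N_h S_h = 1439291.00
n for stratum Low = 494·188811.00/1439291.00 = 64.805 → 65

65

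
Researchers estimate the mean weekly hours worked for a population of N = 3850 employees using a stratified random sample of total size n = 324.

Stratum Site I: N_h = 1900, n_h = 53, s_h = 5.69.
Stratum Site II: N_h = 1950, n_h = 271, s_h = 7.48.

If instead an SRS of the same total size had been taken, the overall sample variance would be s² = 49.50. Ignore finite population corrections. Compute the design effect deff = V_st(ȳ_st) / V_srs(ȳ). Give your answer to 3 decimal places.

V̂(ȳ_st) = Σ W_h² s_h²/n_h, with W_h = N_h/N and N = 3850:
  stratum Site I: (1900/3850)²·5.69²/53 = 0.148777
  stratum Site II: (1950/3850)²·7.48²/271 = 0.0529641
V_st = 0.201741
V_srs = s²/n = 49.50/324 = 0.152778
deff = V_st / V_srs = 0.201741/0.152778 = 1.3205

deff ≈ 1.320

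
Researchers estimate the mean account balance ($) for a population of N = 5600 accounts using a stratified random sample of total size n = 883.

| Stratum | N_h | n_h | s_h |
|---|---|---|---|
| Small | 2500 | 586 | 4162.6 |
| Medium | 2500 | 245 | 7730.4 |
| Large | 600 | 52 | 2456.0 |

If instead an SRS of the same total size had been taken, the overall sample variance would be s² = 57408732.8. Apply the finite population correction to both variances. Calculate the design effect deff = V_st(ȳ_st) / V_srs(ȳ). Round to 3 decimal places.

V̂(ȳ_st) = Σ W_h² (1 − n_h/N_h) s_h²/n_h, with W_h = N_h/N and N = 5600:
  stratum Small: (2500/5600)²·(1 − 586/2500)·4162.6²/586 = 4511.67
  stratum Medium: (2500/5600)²·(1 − 245/2500)·7730.4²/245 = 43847.9
  stratum Large: (600/5600)²·(1 − 52/600)·2456.0²/52 = 1216.21
V_st = 49575.7
V_srs = (1 − 883/5600)·57408732.8/883 = 54764
deff = V_st / V_srs = 49575.7/54764 = 0.9053

deff ≈ 0.905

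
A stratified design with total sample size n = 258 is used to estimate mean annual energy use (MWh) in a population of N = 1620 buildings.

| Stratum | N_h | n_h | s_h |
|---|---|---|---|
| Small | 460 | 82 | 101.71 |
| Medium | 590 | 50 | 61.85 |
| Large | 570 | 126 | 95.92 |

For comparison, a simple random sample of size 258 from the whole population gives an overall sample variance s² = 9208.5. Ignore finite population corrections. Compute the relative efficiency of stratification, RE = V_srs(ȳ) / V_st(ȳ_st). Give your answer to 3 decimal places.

V̂(ȳ_st) = Σ W_h² s_h²/n_h, with W_h = N_h/N and N = 1620:
  stratum Small: (460/1620)²·101.71²/82 = 10.1718
  stratum Medium: (590/1620)²·61.85²/50 = 10.1481
  stratum Large: (570/1620)²·95.92²/126 = 9.03998
V_st = 29.3599
V_srs = s²/n = 9208.5/258 = 35.6919
Relative efficiency = V_srs / V_st = 35.6919/29.3599 = 1.2157

RE ≈ 1.216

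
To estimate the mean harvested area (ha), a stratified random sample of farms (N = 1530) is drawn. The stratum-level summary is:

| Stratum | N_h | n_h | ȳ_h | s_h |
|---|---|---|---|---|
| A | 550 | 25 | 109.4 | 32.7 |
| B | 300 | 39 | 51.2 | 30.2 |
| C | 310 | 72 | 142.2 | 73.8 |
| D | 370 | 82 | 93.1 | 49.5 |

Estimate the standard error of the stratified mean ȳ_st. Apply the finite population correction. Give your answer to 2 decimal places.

SE(ȳ_st) ≈ 3.13

V̂(ȳ_st) = Σ W_h² (1 − n_h/N_h) s_h²/n_h, with W_h = N_h/N and N = 1530:
  stratum A: (550/1530)²·(1 − 25/550)·32.7²/25 = 5.27588
  stratum B: (300/1530)²·(1 − 39/300)·30.2²/39 = 0.782219
  stratum C: (310/1530)²·(1 − 72/310)·73.8²/72 = 2.38416
  stratum D: (370/1530)²·(1 − 82/370)·49.5²/82 = 1.36022
V̂(ȳ_st) = 9.80247
SE(ȳ_st) = √9.80247 = 3.13089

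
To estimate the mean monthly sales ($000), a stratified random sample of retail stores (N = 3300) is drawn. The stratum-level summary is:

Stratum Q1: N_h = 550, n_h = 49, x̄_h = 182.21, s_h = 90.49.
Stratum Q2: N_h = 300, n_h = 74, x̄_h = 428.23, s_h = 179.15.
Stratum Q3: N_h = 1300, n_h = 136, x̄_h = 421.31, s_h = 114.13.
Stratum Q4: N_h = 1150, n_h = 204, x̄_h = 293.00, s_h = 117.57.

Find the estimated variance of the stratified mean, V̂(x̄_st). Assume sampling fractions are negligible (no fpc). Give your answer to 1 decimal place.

V̂(x̄_st) ≈ 31.3

V̂(x̄_st) = Σ W_h² s_h²/n_h, with W_h = N_h/N and N = 3300:
  stratum Q1: (550/3300)²·90.49²/49 = 4.64197
  stratum Q2: (300/3300)²·179.15²/74 = 3.5844
  stratum Q3: (1300/3300)²·114.13²/136 = 14.8634
  stratum Q4: (1150/3300)²·117.57²/204 = 8.22869
V̂(x̄_st) = 31.3185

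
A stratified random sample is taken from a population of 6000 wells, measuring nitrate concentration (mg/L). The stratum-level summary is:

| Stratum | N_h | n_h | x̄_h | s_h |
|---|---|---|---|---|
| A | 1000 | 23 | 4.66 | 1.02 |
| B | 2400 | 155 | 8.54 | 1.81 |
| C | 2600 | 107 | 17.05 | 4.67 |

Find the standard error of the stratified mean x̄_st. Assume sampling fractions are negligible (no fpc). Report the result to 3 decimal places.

V̂(x̄_st) = Σ W_h² s_h²/n_h, with W_h = N_h/N and N = 6000:
  stratum A: (1000/6000)²·1.02²/23 = 0.00125652
  stratum B: (2400/6000)²·1.81²/155 = 0.00338178
  stratum C: (2600/6000)²·4.67²/107 = 0.0382731
V̂(x̄_st) = 0.0429114
SE(x̄_st) = √0.0429114 = 0.207151

SE(x̄_st) ≈ 0.207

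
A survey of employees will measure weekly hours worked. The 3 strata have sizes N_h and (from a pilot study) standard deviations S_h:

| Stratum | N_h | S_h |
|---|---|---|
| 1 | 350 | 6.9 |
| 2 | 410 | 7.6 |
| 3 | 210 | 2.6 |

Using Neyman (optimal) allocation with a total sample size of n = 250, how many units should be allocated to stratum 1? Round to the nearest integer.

99

Neyman allocation: n_h = n · N_h S_h / Σ N_i S_i, with n = 250.
  stratum 1: N_h·S_h = 350·6.9 = 2415.00
  stratum 2: N_h·S_h = 410·7.6 = 3116.00
  stratum 3: N_h·S_h = 210·2.6 = 546.00
Σ N_h S_h = 6077.00
n for stratum 1 = 250·2415.00/6077.00 = 99.350 → 99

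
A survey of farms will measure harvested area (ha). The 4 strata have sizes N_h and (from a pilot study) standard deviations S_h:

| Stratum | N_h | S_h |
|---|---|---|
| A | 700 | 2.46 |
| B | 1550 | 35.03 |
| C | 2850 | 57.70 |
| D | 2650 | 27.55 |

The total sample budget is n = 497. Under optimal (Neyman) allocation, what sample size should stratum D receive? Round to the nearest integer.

124

Neyman allocation: n_h = n · N_h S_h / Σ N_i S_i, with n = 497.
  stratum A: N_h·S_h = 700·2.46 = 1722.00
  stratum B: N_h·S_h = 1550·35.03 = 54296.50
  stratum C: N_h·S_h = 2850·57.70 = 164445.00
  stratum D: N_h·S_h = 2650·27.55 = 73007.50
Σ N_h S_h = 293471.00
n for stratum D = 497·73007.50/293471.00 = 123.640 → 124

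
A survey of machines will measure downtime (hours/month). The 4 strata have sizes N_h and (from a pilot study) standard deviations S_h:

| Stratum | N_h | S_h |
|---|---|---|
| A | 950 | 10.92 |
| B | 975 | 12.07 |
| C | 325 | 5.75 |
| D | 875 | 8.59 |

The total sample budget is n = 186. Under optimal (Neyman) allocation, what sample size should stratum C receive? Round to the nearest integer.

11

Neyman allocation: n_h = n · N_h S_h / Σ N_i S_i, with n = 186.
  stratum A: N_h·S_h = 950·10.92 = 10374.00
  stratum B: N_h·S_h = 975·12.07 = 11768.25
  stratum C: N_h·S_h = 325·5.75 = 1868.75
  stratum D: N_h·S_h = 875·8.59 = 7516.25
Σ N_h S_h = 31527.25
n for stratum C = 186·1868.75/31527.25 = 11.025 → 11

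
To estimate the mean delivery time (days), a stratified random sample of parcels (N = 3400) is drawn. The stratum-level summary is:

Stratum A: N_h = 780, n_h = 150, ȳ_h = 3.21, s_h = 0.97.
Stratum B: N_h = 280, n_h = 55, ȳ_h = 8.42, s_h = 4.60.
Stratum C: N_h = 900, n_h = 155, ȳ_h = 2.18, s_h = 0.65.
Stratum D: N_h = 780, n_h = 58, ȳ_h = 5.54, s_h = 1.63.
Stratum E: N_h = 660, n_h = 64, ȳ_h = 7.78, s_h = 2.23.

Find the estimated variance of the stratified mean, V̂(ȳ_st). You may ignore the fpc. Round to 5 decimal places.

V̂(ȳ_st) ≈ 0.00847

V̂(ȳ_st) = Σ W_h² s_h²/n_h, with W_h = N_h/N and N = 3400:
  stratum A: (780/3400)²·0.97²/150 = 0.000330129
  stratum B: (280/3400)²·4.60²/55 = 0.00260922
  stratum C: (900/3400)²·0.65²/155 = 0.000190995
  stratum D: (780/3400)²·1.63²/58 = 0.0024109
  stratum E: (660/3400)²·2.23²/64 = 0.00292792
V̂(ȳ_st) = 0.00846917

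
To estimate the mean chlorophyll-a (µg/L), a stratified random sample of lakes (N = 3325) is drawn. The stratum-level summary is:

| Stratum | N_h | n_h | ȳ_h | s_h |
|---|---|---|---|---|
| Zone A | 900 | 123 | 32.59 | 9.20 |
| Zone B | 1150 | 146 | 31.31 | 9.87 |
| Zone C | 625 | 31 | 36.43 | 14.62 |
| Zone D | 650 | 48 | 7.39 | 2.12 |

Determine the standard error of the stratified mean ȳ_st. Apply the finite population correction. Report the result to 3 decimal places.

SE(ȳ_st) ≈ 0.590

V̂(ȳ_st) = Σ W_h² (1 − n_h/N_h) s_h²/n_h, with W_h = N_h/N and N = 3325:
  stratum Zone A: (900/3325)²·(1 − 123/900)·9.20²/123 = 0.0435262
  stratum Zone B: (1150/3325)²·(1 − 146/1150)·9.87²/146 = 0.0696835
  stratum Zone C: (625/3325)²·(1 − 31/625)·14.62²/31 = 0.231535
  stratum Zone D: (650/3325)²·(1 − 48/650)·2.12²/48 = 0.00331403
V̂(ȳ_st) = 0.348058
SE(ȳ_st) = √0.348058 = 0.589965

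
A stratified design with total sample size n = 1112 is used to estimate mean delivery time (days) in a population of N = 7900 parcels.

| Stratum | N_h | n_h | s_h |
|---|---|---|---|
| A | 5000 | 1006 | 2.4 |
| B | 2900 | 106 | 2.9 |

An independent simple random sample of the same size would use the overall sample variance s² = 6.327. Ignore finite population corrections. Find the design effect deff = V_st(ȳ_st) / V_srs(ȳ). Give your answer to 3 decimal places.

V̂(ȳ_st) = Σ W_h² s_h²/n_h, with W_h = N_h/N and N = 7900:
  stratum A: (5000/7900)²·2.4²/1006 = 0.00229356
  stratum B: (2900/7900)²·2.9²/106 = 0.0106913
V_st = 0.0129849
V_srs = s²/n = 6.327/1112 = 0.00568975
deff = V_st / V_srs = 0.0129849/0.00568975 = 2.2822

deff ≈ 2.282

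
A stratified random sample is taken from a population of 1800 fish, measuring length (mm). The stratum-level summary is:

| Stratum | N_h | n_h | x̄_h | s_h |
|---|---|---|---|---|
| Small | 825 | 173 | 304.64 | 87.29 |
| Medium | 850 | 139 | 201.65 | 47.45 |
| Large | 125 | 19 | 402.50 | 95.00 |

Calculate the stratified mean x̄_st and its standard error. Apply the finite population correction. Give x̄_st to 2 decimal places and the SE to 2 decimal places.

x̄_st ≈ 262.80, SE ≈ 3.50

x̄_st = Σ W_h x̄_h = (825·304.64 + 850·201.65 + 125·402.50)/1800 = 262.80167
V̂(x̄_st) = Σ W_h² (1 − n_h/N_h) s_h²/n_h, with W_h = N_h/N and N = 1800:
  stratum Small: (825/1800)²·(1 − 173/825)·87.29²/173 = 7.31205
  stratum Medium: (850/1800)²·(1 − 139/850)·47.45²/139 = 3.02135
  stratum Large: (125/1800)²·(1 − 19/125)·95.00²/19 = 1.94252
V̂(x̄_st) = 12.2759
SE(x̄_st) = √12.2759 = 3.5037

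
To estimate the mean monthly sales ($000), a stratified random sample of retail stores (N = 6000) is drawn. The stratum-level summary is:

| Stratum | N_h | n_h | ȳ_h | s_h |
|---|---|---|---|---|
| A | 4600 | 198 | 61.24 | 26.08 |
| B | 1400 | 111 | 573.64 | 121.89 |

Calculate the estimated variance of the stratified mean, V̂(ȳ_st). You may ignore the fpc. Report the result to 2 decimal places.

V̂(ȳ_st) ≈ 9.31

V̂(ȳ_st) = Σ W_h² s_h²/n_h, with W_h = N_h/N and N = 6000:
  stratum A: (4600/6000)²·26.08²/198 = 2.01912
  stratum B: (1400/6000)²·121.89²/111 = 7.2873
V̂(ȳ_st) = 9.30643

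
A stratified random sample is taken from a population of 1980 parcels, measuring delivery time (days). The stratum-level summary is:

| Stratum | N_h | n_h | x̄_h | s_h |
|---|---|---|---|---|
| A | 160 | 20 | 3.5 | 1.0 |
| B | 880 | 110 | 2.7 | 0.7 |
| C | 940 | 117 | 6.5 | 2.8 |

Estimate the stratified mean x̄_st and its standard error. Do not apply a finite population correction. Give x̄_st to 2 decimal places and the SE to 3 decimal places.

x̄_st = Σ W_h x̄_h = (160·3.5 + 880·2.7 + 940·6.5)/1980 = 4.56869
V̂(x̄_st) = Σ W_h² s_h²/n_h, with W_h = N_h/N and N = 1980:
  stratum A: (160/1980)²·1.0²/20 = 0.000326497
  stratum B: (880/1980)²·0.7²/110 = 0.00087991
  stratum C: (940/1980)²·2.8²/117 = 0.0151027
V̂(x̄_st) = 0.0163091
SE(x̄_st) = √0.0163091 = 0.127707

x̄_st ≈ 4.57, SE ≈ 0.128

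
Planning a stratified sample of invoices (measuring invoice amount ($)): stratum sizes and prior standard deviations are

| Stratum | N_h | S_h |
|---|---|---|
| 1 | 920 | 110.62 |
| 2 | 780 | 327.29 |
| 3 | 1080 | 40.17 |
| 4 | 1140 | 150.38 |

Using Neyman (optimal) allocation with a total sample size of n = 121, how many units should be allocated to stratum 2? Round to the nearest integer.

54

Neyman allocation: n_h = n · N_h S_h / Σ N_i S_i, with n = 121.
  stratum 1: N_h·S_h = 920·110.62 = 101770.40
  stratum 2: N_h·S_h = 780·327.29 = 255286.20
  stratum 3: N_h·S_h = 1080·40.17 = 43383.60
  stratum 4: N_h·S_h = 1140·150.38 = 171433.20
Σ N_h S_h = 571873.40
n for stratum 2 = 121·255286.20/571873.40 = 54.015 → 54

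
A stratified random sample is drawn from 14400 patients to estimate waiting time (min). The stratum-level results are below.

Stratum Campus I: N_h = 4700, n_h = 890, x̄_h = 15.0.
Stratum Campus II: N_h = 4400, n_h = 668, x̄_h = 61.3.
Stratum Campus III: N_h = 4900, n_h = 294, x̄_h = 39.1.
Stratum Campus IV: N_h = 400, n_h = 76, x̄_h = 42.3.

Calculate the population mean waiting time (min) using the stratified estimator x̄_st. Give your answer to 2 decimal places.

N = Σ N_h = 14400. Stratum weights W_h = N_h/N.
x̄_st = (4700·15.0 + 4400·61.3 + 4900·39.1 + 400·42.3) / 14400 = 38.1063

x̄_st ≈ 38.11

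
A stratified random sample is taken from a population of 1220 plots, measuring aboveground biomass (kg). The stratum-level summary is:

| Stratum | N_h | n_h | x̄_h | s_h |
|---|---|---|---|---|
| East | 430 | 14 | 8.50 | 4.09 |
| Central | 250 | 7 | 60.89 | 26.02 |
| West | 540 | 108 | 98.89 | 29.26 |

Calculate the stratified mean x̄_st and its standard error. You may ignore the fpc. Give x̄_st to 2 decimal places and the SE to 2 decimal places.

x̄_st = Σ W_h x̄_h = (430·8.50 + 250·60.89 + 540·98.89)/1220 = 59.24434
V̂(x̄_st) = Σ W_h² s_h²/n_h, with W_h = N_h/N and N = 1220:
  stratum East: (430/1220)²·4.09²/14 = 0.148435
  stratum Central: (250/1220)²·26.02²/7 = 4.06141
  stratum West: (540/1220)²·29.26²/108 = 1.55308
V̂(x̄_st) = 5.76292
SE(x̄_st) = √5.76292 = 2.40061

x̄_st ≈ 59.24, SE ≈ 2.40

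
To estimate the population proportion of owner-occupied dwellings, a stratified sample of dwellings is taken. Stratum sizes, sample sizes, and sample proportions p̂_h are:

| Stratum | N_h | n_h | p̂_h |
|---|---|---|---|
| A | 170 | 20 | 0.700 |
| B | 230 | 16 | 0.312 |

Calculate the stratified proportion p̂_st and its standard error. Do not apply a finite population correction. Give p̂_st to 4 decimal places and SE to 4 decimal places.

p̂_st ≈ 0.4769, SE ≈ 0.0820

N = 400; stratum weights W_h = N_h/N.
p̂_st = Σ W_h p̂_h = (170·0.700 + 230·0.312)/400 = 0.47690
V̂(p̂_st) = Σ W_h² p̂_h(1−p̂_h)/(n_h−1):
  stratum A: (170/400)²·0.700·0.300/19 = 0.00199638
  stratum B: (230/400)²·0.312·0.688/15 = 0.00473138
V̂(p̂_st) = 0.00672776; SE = √V̂ = 0.0820229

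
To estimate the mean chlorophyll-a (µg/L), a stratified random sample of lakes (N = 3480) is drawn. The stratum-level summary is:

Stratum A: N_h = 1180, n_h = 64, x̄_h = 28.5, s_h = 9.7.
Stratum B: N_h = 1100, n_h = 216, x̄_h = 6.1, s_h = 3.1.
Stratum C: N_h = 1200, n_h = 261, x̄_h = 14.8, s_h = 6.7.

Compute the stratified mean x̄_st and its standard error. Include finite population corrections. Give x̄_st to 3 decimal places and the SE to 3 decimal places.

x̄_st ≈ 16.695, SE ≈ 0.424

x̄_st = Σ W_h x̄_h = (1180·28.5 + 1100·6.1 + 1200·14.8)/3480 = 16.69540
V̂(x̄_st) = Σ W_h² (1 − n_h/N_h) s_h²/n_h, with W_h = N_h/N and N = 3480:
  stratum A: (1180/3480)²·(1 − 64/1180)·9.7²/64 = 0.159864
  stratum B: (1100/3480)²·(1 − 216/1100)·3.1²/216 = 0.00357237
  stratum C: (1200/3480)²·(1 − 261/1200)·6.7²/261 = 0.0160029
V̂(x̄_st) = 0.179439
SE(x̄_st) = √0.179439 = 0.423603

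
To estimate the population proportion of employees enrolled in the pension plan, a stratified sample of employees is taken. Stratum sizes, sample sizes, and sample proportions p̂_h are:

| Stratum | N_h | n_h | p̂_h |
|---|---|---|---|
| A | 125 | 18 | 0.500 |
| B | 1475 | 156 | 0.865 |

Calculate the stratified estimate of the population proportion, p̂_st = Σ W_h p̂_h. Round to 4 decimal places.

N = 1600; stratum weights W_h = N_h/N.
p̂_st = Σ W_h p̂_h = (125·0.500 + 1475·0.865)/1600 = 0.83648

p̂_st ≈ 0.8365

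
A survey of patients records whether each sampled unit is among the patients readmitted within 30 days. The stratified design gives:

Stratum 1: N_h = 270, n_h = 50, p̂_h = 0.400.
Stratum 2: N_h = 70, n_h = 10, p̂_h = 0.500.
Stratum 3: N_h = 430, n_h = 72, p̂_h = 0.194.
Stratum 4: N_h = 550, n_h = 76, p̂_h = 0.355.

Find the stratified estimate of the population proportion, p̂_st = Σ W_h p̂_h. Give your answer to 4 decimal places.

N = 1320; stratum weights W_h = N_h/N.
p̂_st = Σ W_h p̂_h = (270·0.400 + 70·0.500 + 430·0.194 + 550·0.355)/1320 = 0.31945

p̂_st ≈ 0.3194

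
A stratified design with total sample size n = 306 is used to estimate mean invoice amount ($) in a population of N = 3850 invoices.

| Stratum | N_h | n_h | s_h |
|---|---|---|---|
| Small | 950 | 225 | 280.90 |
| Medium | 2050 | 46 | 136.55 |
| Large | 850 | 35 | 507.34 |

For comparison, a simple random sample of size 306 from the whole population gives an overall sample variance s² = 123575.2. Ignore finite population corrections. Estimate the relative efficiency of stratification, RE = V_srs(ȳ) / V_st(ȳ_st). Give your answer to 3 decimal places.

V̂(ȳ_st) = Σ W_h² s_h²/n_h, with W_h = N_h/N and N = 3850:
  stratum Small: (950/3850)²·280.90²/225 = 21.3524
  stratum Medium: (2050/3850)²·136.55²/46 = 114.924
  stratum Large: (850/3850)²·507.34²/35 = 358.465
V_st = 494.742
V_srs = s²/n = 123575.2/306 = 403.841
Relative efficiency = V_srs / V_st = 403.841/494.742 = 0.8163

RE ≈ 0.816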